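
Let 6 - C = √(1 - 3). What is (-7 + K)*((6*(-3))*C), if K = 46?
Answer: -4212 + 702*I*√2 ≈ -4212.0 + 992.78*I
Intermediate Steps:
C = 6 - I*√2 (C = 6 - √(1 - 3) = 6 - √(-2) = 6 - I*√2 ≈ 6.0 - 1.4142*I)
(-7 + K)*((6*(-3))*C) = (-7 + 46)*((6*(-3))*(6 - I*√2)) = 39*(-18*(6 - I*√2)) = 39*(-108 + 18*I*√2) = -4212 + 702*I*√2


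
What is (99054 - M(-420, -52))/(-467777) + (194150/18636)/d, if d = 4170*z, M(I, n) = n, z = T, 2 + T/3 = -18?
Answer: -9243901215755/43622330828688 ≈ -0.21191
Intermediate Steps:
T = -60 (T = -6 + 3*(-18) = -6 - 54 = -60)
z = -60
d = -250200 (d = 4170*(-60) = -250200)
(99054 - M(-420, -52))/(-467777) + (194150/18636)/d = (99054 - 1*(-52))/(-467777) + (194150/18636)/(-250200) = (99054 + 52)*(-1/467777) + (194150*(1/18636))*(-1/250200) = 99106*(-1/467777) + (97075/9318)*(-1/250200) = -99106/467777 - 3883/93254544 = -9243901215755/43622330828688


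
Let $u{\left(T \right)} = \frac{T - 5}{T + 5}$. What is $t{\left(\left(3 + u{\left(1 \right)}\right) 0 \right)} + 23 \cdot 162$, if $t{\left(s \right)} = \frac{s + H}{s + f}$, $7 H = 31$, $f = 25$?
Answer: $\frac{652081}{175} \approx 3726.2$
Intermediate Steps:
$H = \frac{31}{7}$ ($H = \frac{1}{7} \cdot 31 = \frac{31}{7} \approx 4.4286$)
$u{\left(T \right)} = \frac{-5 + T}{5 + T}$
$t{\left(s \right)} = \frac{\frac{31}{7} + s}{25 + s}$ ($t{\left(s \right)} = \frac{s + \frac{31}{7}}{s + 25} = \frac{\frac{31}{7} + s}{25 + s}$)
$t{\left(\left(3 + u{\left(1 \right)}\right) 0 \right)} + 23 \cdot 162 = \frac{\frac{31}{7} + \left(3 + \frac{-5 + 1}{5 + 1}\right) 0}{25 + \left(3 + \frac{-5 + 1}{5 + 1}\right) 0} + 23 \cdot 162 = \frac{\frac{31}{7} + \left(3 + \frac{1}{6} \left(-4\right)\right) 0}{25 + \left(3 + \frac{1}{6} \left(-4\right)\right) 0} + 3726 = \frac{\frac{31}{7} + \left(3 - \frac{2}{3}\right) 0}{25 + \left(3 - \frac{2}{3}\right) 0} + 3726 = \frac{\frac{31}{7} + \frac{7}{3} \cdot 0}{25 + \frac{7}{3} \cdot 0} + 3726 = \frac{\frac{31}{7} + 0}{25 + 0} + 3726 = \frac{1}{25} \cdot \frac{31}{7} + 3726 = \frac{31}{175} + 3726 = \frac{652081}{175}$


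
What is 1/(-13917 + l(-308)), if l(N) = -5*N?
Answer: -1/12377 ≈ -8.0795e-5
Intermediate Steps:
1/(-13917 + l(-308)) = 1/(-13917 - 5*(-308)) = 1/(-13917 + 1540) = 1/(-12377) = -1/12377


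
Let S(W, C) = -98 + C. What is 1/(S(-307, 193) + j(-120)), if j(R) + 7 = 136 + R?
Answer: 1/104 ≈ 0.0096154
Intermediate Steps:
j(R) = 129 + R (j(R) = -7 + (136 + R) = 129 + R)
1/(S(-307, 193) + j(-120)) = 1/((-98 + 193) + (129 - 120)) = 1/(95 + 9) = 1/104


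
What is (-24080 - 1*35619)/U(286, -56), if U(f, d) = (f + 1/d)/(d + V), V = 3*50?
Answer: -314255536/16015 ≈ -19623.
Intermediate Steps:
V = 150
U(f, d) = (f + 1/d)/(150 + d) (U(f, d) = (f + 1/d)/(d + 150) = (f + 1/d)/(150 + d))
(-24080 - 1*35619)/U(286, -56) = (-24080 - 1*35619)/(((1 - 56*286)/((-56)*(150 - 56)))) = (-24080 - 35619)/((-1/56*(1 - 16016)/94)) = -59699/((-1/56*1/94*(-16015))) = -59699/16015/5264 = -59699*5264/16015 = -314255536/16015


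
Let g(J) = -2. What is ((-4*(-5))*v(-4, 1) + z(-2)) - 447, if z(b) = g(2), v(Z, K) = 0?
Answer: -449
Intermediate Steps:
z(b) = -2
((-4*(-5))*v(-4, 1) + z(-2)) - 447 = (-4*(-5)*0 - 2) - 447 = (20*0 - 2) - 447 = (0 - 2) - 447 = -2 - 447 = -449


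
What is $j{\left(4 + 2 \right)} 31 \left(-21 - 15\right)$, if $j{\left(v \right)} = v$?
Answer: $-6696$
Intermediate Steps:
$j{\left(4 + 2 \right)} 31 \left(-21 - 15\right) = \left(4 + 2\right) 31 \left(-21 - 15\right) = 6 \cdot 31 \left(-36\right) = 186 \left(-36\right) = -6696$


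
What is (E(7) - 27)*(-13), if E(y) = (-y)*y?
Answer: 988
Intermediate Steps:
E(y) = -y**2
(E(7) - 27)*(-13) = (-1*7**2 - 27)*(-13) = (-1*49 - 27)*(-13) = (-49 - 27)*(-13) = -76*(-13) = 988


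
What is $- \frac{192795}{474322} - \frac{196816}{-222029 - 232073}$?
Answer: $\frac{2902781831}{107695284422} \approx 0.026954$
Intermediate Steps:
$- \frac{192795}{474322} - \frac{196816}{-222029 - 232073} = \left(-192795\right) \frac{1}{474322} - \frac{196816}{-454102} = - \frac{192795}{474322} - - \frac{98408}{227051} = - \frac{192795}{474322} + \frac{98408}{227051} = \frac{2902781831}{107695284422}$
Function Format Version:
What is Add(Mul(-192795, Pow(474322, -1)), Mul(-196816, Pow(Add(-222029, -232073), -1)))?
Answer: Rational(2902781831, 107695284422) ≈ 0.026954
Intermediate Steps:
Add(Mul(-192795, Pow(474322, -1)), Mul(-196816, Pow(Add(-222029, -232073), -1))) = Add(Mul(-192795, Rational(1, 474322)), Mul(-196816, Pow(-454102, -1))) = Add(Rational(-192795, 474322), Mul(-196816, Rational(-1, 454102))) = Add(Rational(-192795, 474322), Rational(98408, 227051)) = Rational(2902781831, 107695284422)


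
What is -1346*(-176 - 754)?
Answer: 1251780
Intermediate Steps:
-1346*(-176 - 754) = -1346*(-930) = 1251780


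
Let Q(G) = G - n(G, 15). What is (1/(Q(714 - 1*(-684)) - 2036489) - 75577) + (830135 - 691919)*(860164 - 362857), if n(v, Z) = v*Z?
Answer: 141324810037392834/2056061 ≈ 6.8736e+10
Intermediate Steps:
n(v, Z) = Z*v
Q(G) = -14*G (Q(G) = G - 15*G = -14*G)
(1/(Q(714 - 1*(-684)) - 2036489) - 75577) + (830135 - 691919)*(860164 - 362857) = (1/(-14*(714 - 1*(-684)) - 2036489) - 75577) + (830135 - 691919)*(860164 - 362857) = (1/(-14*(714 + 684) - 2036489) - 75577) + 138216*497307 = (1/(-14*1398 - 2036489) - 75577) + 68735784312 = (1/(-19572 - 2036489) - 75577) + 68735784312 = (1/(-2056061) - 75577) + 68735784312 = (-1/2056061 - 75577) + 68735784312 = -155390922198/2056061 + 68735784312 = 141324810037392834/2056061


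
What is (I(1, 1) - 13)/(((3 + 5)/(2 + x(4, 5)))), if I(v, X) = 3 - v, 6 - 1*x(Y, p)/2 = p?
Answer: -11/2 ≈ -5.5000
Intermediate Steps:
x(Y, p) = 12 - 2*p
(I(1, 1) - 13)/(((3 + 5)/(2 + x(4, 5)))) = ((3 - 1*1) - 13)/(((3 + 5)/(2 + (12 - 2*5)))) = ((3 - 1) - 13)/((8/(2 + (12 - 10)))) = (2 - 13)/((8/(2 + 2))) = -11/(8/4) = -11/(8*(¼)) = -11/2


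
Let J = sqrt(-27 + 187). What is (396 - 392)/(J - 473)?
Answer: -1892/223569 - 16*sqrt(10)/223569 ≈ -0.0086890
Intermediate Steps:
J = 4*sqrt(10) (J = sqrt(160) = 4*sqrt(10) ≈ 12.649)
(396 - 392)/(J - 473) = (396 - 392)/(4*sqrt(10) - 473) = 4/(-473 + 4*sqrt(10))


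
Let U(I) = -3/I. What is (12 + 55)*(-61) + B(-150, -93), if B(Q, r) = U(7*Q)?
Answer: -1430449/350 ≈ -4087.0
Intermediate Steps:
B(Q, r) = -3/(7*Q) (B(Q, r) = -3*1/(7*Q) = -3/(7*Q))
(12 + 55)*(-61) + B(-150, -93) = (12 + 55)*(-61) - 3/7/(-150) = 67*(-61) - 3/7*(-1/150) = -4087 + 1/350 = -1430449/350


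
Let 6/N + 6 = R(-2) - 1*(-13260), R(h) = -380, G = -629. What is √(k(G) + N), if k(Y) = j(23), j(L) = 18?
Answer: √745848753/6437 ≈ 4.2427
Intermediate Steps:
k(Y) = 18
N = 3/6437 (N = 6/(-6 + (-380 - 1*(-13260))) = 6/(-6 + (-380 + 13260)) = 6/(-6 + 12880) = 6/12874 = 6*(1/12874) = 3/6437 ≈ 0.00046606)
√(k(G) + N) = √(18 + 3/6437) = √(115869/6437) = √745848753/6437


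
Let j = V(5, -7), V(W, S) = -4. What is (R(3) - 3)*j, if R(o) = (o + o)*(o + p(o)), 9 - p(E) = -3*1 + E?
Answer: -276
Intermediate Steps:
j = -4
p(E) = 12 - E (p(E) = 9 - (-3*1 + E) = 9 - (-3 + E) = 9 + (3 - E) = 12 - E)
R(o) = 24*o (R(o) = (o + o)*(o + (12 - o)) = (2*o)*12 = 24*o)
(R(3) - 3)*j = (24*3 - 3)*(-4) = (72 - 3)*(-4) = 69*(-4) = -276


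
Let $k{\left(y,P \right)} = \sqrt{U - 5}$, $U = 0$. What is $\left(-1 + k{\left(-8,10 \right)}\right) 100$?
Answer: $-100 + 100 i \sqrt{5} \approx -100.0 + 223.61 i$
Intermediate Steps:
$k{\left(y,P \right)} = i \sqrt{5}$ ($k{\left(y,P \right)} = \sqrt{0 - 5} = \sqrt{-5} = i \sqrt{5}$)
$\left(-1 + k{\left(-8,10 \right)}\right) 100 = \left(-1 + i \sqrt{5}\right) 100 = -100 + 100 i \sqrt{5}$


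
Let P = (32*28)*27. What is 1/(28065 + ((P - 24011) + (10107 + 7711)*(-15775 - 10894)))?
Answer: -1/475159996 ≈ -2.1046e-9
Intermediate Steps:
P = 24192 (P = 896*27 = 24192)
1/(28065 + ((P - 24011) + (10107 + 7711)*(-15775 - 10894))) = 1/(28065 + ((24192 - 24011) + (10107 + 7711)*(-15775 - 10894))) = 1/(28065 + (181 + 17818*(-26669))) = 1/(28065 + (181 - 475188242)) = 1/(28065 - 475188061) = 1/(-475159996) = -1/475159996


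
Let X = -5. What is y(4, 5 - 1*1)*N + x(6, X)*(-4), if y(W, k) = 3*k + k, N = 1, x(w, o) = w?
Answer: -8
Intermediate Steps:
y(W, k) = 4*k
y(4, 5 - 1*1)*N + x(6, X)*(-4) = (4*(5 - 1*1))*1 + 6*(-4) = (4*(5 - 1))*1 - 24 = (4*4)*1 - 24 = 16*1 - 24 = 16 - 24 = -8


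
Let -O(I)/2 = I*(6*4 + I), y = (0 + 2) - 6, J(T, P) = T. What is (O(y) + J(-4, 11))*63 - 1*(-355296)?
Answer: 365124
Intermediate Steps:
y = -4 (y = 2 - 6 = -4)
O(I) = -2*I*(24 + I) (O(I) = -2*I*(6*4 + I) = -2*I*(24 + I))
(O(y) + J(-4, 11))*63 - 1*(-355296) = (-2*(-4)*(24 - 4) - 4)*63 - 1*(-355296) = (-2*(-4)*20 - 4)*63 + 355296 = (160 - 4)*63 + 355296 = 156*63 + 355296 = 9828 + 355296 = 365124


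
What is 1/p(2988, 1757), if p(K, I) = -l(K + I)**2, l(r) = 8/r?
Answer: -22515025/64 ≈ -3.5180e+5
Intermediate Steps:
p(K, I) = -64/(I + K)**2 (p(K, I) = -(8/(K + I))**2 = -(8/(I + K))**2 = -64/(I + K)**2)
1/p(2988, 1757) = 1/(-64/(1757 + 2988)**2) = 1/(-64/4745**2) = 1/(-64*1/22515025) = 1/(-64/22515025) = -22515025/64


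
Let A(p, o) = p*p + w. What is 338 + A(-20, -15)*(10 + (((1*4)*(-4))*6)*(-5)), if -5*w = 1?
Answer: 196240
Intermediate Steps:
w = -1/5 (w = -1/5*1 = -1/5 ≈ -0.20000)
A(p, o) = -1/5 + p**2 (A(p, o) = p*p - 1/5 = p**2 - 1/5 = -1/5 + p**2)
338 + A(-20, -15)*(10 + (((1*4)*(-4))*6)*(-5)) = 338 + (-1/5 + (-20)**2)*(10 + (((1*4)*(-4))*6)*(-5)) = 338 + (-1/5 + 400)*(10 + ((4*(-4))*6)*(-5)) = 338 + 1999*(10 - 16*6*(-5))/5 = 338 + 1999*(10 - 96*(-5))/5 = 338 + 1999*(10 + 480)/5 = 338 + (1999/5)*490 = 338 + 195902 = 196240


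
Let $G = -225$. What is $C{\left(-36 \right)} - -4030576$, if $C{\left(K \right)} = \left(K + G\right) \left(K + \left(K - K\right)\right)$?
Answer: $4039972$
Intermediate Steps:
$C{\left(K \right)} = K \left(-225 + K\right)$ ($C{\left(K \right)} = \left(K - 225\right) \left(K + \left(K - K\right)\right) = \left(-225 + K\right) \left(K + 0\right) = \left(-225 + K\right) K = K \left(-225 + K\right)$)
$C{\left(-36 \right)} - -4030576 = - 36 \left(-225 - 36\right) - -4030576 = \left(-36\right) \left(-261\right) + 4030576 = 9396 + 4030576 = 4039972$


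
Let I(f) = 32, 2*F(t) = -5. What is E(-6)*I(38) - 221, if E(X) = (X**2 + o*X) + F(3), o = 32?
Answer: -5293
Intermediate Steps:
F(t) = -5/2 (F(t) = (1/2)*(-5) = -5/2)
E(X) = -5/2 + X**2 + 32*X (E(X) = (X**2 + 32*X) - 5/2 = -5/2 + X**2 + 32*X)
E(-6)*I(38) - 221 = (-5/2 + (-6)**2 + 32*(-6))*32 - 221 = (-5/2 + 36 - 192)*32 - 221 = -317/2*32 - 221 = -5072 - 221 = -5293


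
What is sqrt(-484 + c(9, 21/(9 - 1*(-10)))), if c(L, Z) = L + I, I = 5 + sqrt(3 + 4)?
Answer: sqrt(-470 + sqrt(7)) ≈ 21.618*I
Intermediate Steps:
I = 5 + sqrt(7) ≈ 7.6458
c(L, Z) = 5 + L + sqrt(7) (c(L, Z) = L + (5 + sqrt(7)) = 5 + L + sqrt(7))
sqrt(-484 + c(9, 21/(9 - 1*(-10)))) = sqrt(-484 + (5 + 9 + sqrt(7))) = sqrt(-484 + (14 + sqrt(7))) = sqrt(-470 + sqrt(7))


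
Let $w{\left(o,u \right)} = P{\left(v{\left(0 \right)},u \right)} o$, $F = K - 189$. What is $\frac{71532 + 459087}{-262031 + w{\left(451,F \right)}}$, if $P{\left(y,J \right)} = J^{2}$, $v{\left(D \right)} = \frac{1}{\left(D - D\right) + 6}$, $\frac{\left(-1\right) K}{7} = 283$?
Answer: $\frac{530619}{2123451869} \approx 0.00024989$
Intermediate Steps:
$K = -1981$ ($K = \left(-7\right) 283 = -1981$)
$F = -2170$ ($F = -1981 - 189 = -2170$)
$v{\left(D \right)} = \frac{1}{6}$ ($v{\left(D \right)} = \frac{1}{0 + 6} = \frac{1}{6}$)
$w{\left(o,u \right)} = o u^{2}$ ($w{\left(o,u \right)} = u^{2} o = o u^{2}$)
$\frac{71532 + 459087}{-262031 + w{\left(451,F \right)}} = \frac{71532 + 459087}{-262031 + 451 \left(-2170\right)^{2}} = \frac{530619}{-262031 + 451 \cdot 4708900} = \frac{530619}{-262031 + 2123713900} = \frac{530619}{2123451869}$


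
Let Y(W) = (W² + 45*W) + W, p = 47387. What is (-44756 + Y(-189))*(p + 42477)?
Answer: -1593198856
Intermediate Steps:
Y(W) = W² + 46*W
(-44756 + Y(-189))*(p + 42477) = (-44756 - 189*(46 - 189))*(47387 + 42477) = (-44756 - 189*(-143))*89864 = (-44756 + 27027)*89864 = -17729*89864 = -1593198856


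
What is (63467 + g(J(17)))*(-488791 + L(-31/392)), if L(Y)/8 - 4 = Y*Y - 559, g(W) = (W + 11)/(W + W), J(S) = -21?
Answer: -3156758586928661/100842 ≈ -3.1304e+10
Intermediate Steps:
g(W) = (11 + W)/(2*W) (g(W) = (11 + W)/((2*W)) = (11 + W)*(1/(2*W)) = (11 + W)/(2*W))
L(Y) = -4440 + 8*Y² (L(Y) = 32 + 8*(Y*Y - 559) = 32 + 8*(Y² - 559) = 32 + 8*(-559 + Y²) = 32 + (-4472 + 8*Y²) = -4440 + 8*Y²)
(63467 + g(J(17)))*(-488791 + L(-31/392)) = (63467 + (½)*(11 - 21)/(-21))*(-488791 + (-4440 + 8*(-31/392)²)) = (63467 + (½)*(-1/21)*(-10))*(-488791 + (-4440 + 8*(-31*1/392)²)) = (63467 + 5/21)*(-488791 + (-4440 + 8*(-31/392)²)) = 1332812*(-488791 + (-4440 + 8*(961/153664)))/21 = 1332812*(-488791 + (-4440 + 961/19208))/21 = 1332812*(-488791 - 85282559/19208)/21 = (1332812/21)*(-9473980087/19208) = -3156758586928661/100842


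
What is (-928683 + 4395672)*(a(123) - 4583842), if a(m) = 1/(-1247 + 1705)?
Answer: -7278595441149015/458 ≈ -1.5892e+13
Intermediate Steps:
a(m) = 1/458
(-928683 + 4395672)*(a(123) - 4583842) = (-928683 + 4395672)*(1/458 - 4583842) = 3466989*(-2099399635/458) = -7278595441149015/458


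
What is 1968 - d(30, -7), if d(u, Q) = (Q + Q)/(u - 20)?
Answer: 9847/5 ≈ 1969.4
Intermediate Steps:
d(u, Q) = 2*Q/(-20 + u) (d(u, Q) = (2*Q)/(-20 + u) = 2*Q/(-20 + u))
1968 - d(30, -7) = 1968 - 2*(-7)/(-20 + 30) = 1968 - 2*(-7)/10 = 1968 - 1*(-7/5) = 1968 + 7/5 = 9847/5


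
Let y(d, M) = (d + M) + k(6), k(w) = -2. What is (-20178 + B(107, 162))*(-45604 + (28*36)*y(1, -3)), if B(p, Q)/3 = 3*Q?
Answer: 929185920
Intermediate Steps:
B(p, Q) = 9*Q (B(p, Q) = 3*(3*Q) = 9*Q)
y(d, M) = -2 + M + d (y(d, M) = (d + M) - 2 = (M + d) - 2 = -2 + M + d)
(-20178 + B(107, 162))*(-45604 + (28*36)*y(1, -3)) = (-20178 + 9*162)*(-45604 + (28*36)*(-2 - 3 + 1)) = (-20178 + 1458)*(-45604 + 1008*(-4)) = -18720*(-45604 - 4032) = -18720*(-49636) = 929185920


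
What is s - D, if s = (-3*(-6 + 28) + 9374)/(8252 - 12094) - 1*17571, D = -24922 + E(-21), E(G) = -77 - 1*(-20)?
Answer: 14226114/1921 ≈ 7405.6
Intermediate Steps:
E(G) = -57 (E(G) = -77 + 20 = -57)
D = -24979 (D = -24922 - 57 = -24979)
s = -33758545/1921 (s = (-3*22 + 9374)/(-3842) - 17571 = (-66 + 9374)*(-1/3842) - 17571 = 9308*(-1/3842) - 17571 = -4654/1921 - 17571 = -33758545/1921 ≈ -17573.)
s - D = -33758545/1921 - 1*(-24979) = -33758545/1921 + 24979 = 14226114/1921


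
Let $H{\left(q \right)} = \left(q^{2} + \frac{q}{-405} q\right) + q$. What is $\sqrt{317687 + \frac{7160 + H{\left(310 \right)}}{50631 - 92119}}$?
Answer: $\frac{\sqrt{2768254877022098}}{93348} \approx 563.63$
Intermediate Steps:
$H{\left(q \right)} = q + \frac{404 q^{2}}{405}$ ($H{\left(q \right)} = \left(q^{2} + q \left(- \frac{1}{405}\right) q\right) + q = \left(q^{2} + - \frac{q}{405} q\right) + q = \left(q^{2} - \frac{q^{2}}{405}\right) + q = \frac{404 q^{2}}{405} + q = q + \frac{404 q^{2}}{405}$)
$\sqrt{317687 + \frac{7160 + H{\left(310 \right)}}{50631 - 92119}} = \sqrt{317687 + \frac{7160 + \frac{1}{405} \cdot 310 \left(405 + 404 \cdot 310\right)}{50631 - 92119}} = \sqrt{317687 + \frac{7160 + \frac{1}{405} \cdot 310 \left(405 + 125240\right)}{-41488}} = \sqrt{317687 + \left(7160 + \frac{1}{405} \cdot 310 \cdot 125645\right) \left(- \frac{1}{41488}\right)} = \sqrt{317687 + \left(7160 + \frac{7789990}{81}\right) \left(- \frac{1}{41488}\right)} = \sqrt{317687 + \frac{8369950}{81} \left(- \frac{1}{41488}\right)} = \sqrt{317687 - \frac{4184975}{1680264}} = \sqrt{\frac{533793844393}{1680264}} = \frac{\sqrt{2768254877022098}}{93348}$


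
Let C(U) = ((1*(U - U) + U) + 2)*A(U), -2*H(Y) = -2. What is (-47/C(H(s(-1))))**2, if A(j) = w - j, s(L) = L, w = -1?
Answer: 2209/36 ≈ 61.361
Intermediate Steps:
H(Y) = 1 (H(Y) = -1/2*(-2) = 1)
A(j) = -1 - j
C(U) = (-1 - U)*(2 + U) (C(U) = ((1*(U - U) + U) + 2)*(-1 - U) = ((1*0 + U) + 2)*(-1 - U) = ((0 + U) + 2)*(-1 - U) = (U + 2)*(-1 - U) = (2 + U)*(-1 - U) = (-1 - U)*(2 + U))
(-47/C(H(s(-1))))**2 = (-47*(-1/((1 + 1)*(2 + 1))))**2 = (-47/((-1*2*3)))**2 = (-47/(-6))**2 = (-47*(-1/6))**2 = (47/6)**2 = 2209/36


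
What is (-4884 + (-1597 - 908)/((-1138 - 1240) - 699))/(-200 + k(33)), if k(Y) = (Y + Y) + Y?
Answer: 15025563/310777 ≈ 48.348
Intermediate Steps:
k(Y) = 3*Y (k(Y) = 2*Y + Y = 3*Y)
(-4884 + (-1597 - 908)/((-1138 - 1240) - 699))/(-200 + k(33)) = (-4884 + (-1597 - 908)/((-1138 - 1240) - 699))/(-200 + 3*33) = (-4884 - 2505/(-2378 - 699))/(-200 + 99) = (-4884 - 2505/(-3077))/(-101) = (-4884 - 2505*(-1/3077))*(-1/101) = (-4884 + 2505/3077)*(-1/101) = -15025563/3077*(-1/101) = 15025563/310777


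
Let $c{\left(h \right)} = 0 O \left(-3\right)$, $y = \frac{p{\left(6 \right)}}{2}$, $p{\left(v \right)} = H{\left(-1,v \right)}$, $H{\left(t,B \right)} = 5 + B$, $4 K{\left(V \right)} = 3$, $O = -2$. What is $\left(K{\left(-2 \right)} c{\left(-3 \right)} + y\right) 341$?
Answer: $\frac{3751}{2} \approx 1875.5$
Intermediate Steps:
$K{\left(V \right)} = \frac{3}{4}$ ($K{\left(V \right)} = \frac{1}{4} \cdot 3 = \frac{3}{4}$)
$p{\left(v \right)} = 5 + v$
$y = \frac{11}{2}$ ($y = \frac{5 + 6}{2} = 11 \cdot \frac{1}{2} = \frac{11}{2} \approx 5.5$)
$c{\left(h \right)} = 0$ ($c{\left(h \right)} = 0 \left(-2\right) \left(-3\right) = 0 \left(-3\right) = 0$)
$\left(K{\left(-2 \right)} c{\left(-3 \right)} + y\right) 341 = \left(\frac{3}{4} \cdot 0 + \frac{11}{2}\right) 341 = \left(0 + \frac{11}{2}\right) 341 = \frac{11}{2} \cdot 341 = \frac{3751}{2}$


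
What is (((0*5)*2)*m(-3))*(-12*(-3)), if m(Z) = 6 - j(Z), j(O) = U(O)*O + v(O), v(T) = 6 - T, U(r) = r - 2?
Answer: 0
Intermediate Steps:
U(r) = -2 + r
j(O) = 6 - O + O*(-2 + O) (j(O) = (-2 + O)*O + (6 - O) = O*(-2 + O) + (6 - O) = 6 - O + O*(-2 + O))
m(Z) = Z - Z*(-2 + Z) (m(Z) = 6 - (6 - Z + Z*(-2 + Z)) = 6 + (-6 + Z - Z*(-2 + Z)) = Z - Z*(-2 + Z))
(((0*5)*2)*m(-3))*(-12*(-3)) = (((0*5)*2)*(-3*(3 - 1*(-3))))*(-12*(-3)) = ((0*2)*(-3*(3 + 3)))*36 = (0*(-3*6))*36 = (0*(-18))*36 = 0*36 = 0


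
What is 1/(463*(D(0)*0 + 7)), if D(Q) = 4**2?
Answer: 1/3241 ≈ 0.00030855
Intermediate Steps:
D(Q) = 16
1/(463*(D(0)*0 + 7)) = 1/(463*(16*0 + 7)) = 1/(463*(0 + 7)) = 1/(463*7) = 1/3241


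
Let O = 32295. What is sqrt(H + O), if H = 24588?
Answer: sqrt(56883) ≈ 238.50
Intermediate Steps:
sqrt(H + O) = sqrt(24588 + 32295) = sqrt(56883)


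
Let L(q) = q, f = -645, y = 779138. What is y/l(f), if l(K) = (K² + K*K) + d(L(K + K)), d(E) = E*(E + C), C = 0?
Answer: 389569/1248075 ≈ 0.31214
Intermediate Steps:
d(E) = E² (d(E) = E*(E + 0) = E*E = E²)
l(K) = 6*K² (l(K) = (K² + K*K) + (K + K)² = (K² + K²) + (2*K)² = 2*K² + 4*K² = 6*K²)
y/l(f) = 779138/((6*(-645)²)) = 779138/((6*416025)) = 779138/2496150 = 779138*(1/2496150) = 389569/1248075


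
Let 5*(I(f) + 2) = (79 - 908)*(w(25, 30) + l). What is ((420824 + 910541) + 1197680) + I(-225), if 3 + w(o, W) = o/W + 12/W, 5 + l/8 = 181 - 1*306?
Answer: 405265187/150 ≈ 2.7018e+6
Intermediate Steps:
l = -1040 (l = -40 + 8*(181 - 1*306) = -40 + 8*(181 - 306) = -40 + 8*(-125) = -40 - 1000 = -1040)
w(o, W) = -3 + 12/W + o/W (w(o, W) = -3 + (o/W + 12/W) = -3 + (12/W + o/W) = -3 + 12/W + o/W)
I(f) = 25908437/150 (I(f) = -2 + ((79 - 908)*((12 + 25 - 3*30)/30 - 1040))/5 = -2 + (-829*((12 + 25 - 90)/30 - 1040))/5 = -2 + (-829*((1/30)*(-53) - 1040))/5 = -2 + (-829*(-53/30 - 1040))/5 = -2 + (-829*(-31253/30))/5 = -2 + (⅕)*(25908737/30) = -2 + 25908737/150 = 25908437/150)
((420824 + 910541) + 1197680) + I(-225) = ((420824 + 910541) + 1197680) + 25908437/150 = (1331365 + 1197680) + 25908437/150 = 2529045 + 25908437/150 = 405265187/150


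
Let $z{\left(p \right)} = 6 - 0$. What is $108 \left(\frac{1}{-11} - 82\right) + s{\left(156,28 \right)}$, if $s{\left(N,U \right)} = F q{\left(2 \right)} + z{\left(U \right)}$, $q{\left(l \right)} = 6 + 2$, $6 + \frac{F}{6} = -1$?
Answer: $- \frac{101154}{11} \approx -9195.8$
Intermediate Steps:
$F = -42$ ($F = -36 + 6 \left(-1\right) = -36 - 6 = -42$)
$q{\left(l \right)} = 8$
$z{\left(p \right)} = 6$ ($z{\left(p \right)} = 6 + 0 = 6$)
$s{\left(N,U \right)} = -330$ ($s{\left(N,U \right)} = \left(-42\right) 8 + 6 = -336 + 6 = -330$)
$108 \left(\frac{1}{-11} - 82\right) + s{\left(156,28 \right)} = 108 \left(\frac{1}{-11} - 82\right) - 330 = 108 \left(- \frac{1}{11} - 82\right) - 330 = 108 \left(- \frac{903}{11}\right) - 330 = - \frac{97524}{11} - 330 = - \frac{101154}{11}$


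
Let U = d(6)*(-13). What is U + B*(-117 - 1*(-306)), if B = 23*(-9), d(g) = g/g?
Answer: -39136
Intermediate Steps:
d(g) = 1
B = -207
U = -13 (U = 1*(-13) = -13)
U + B*(-117 - 1*(-306)) = -13 - 207*(-117 - 1*(-306)) = -13 - 207*(-117 + 306) = -13 - 207*189 = -13 - 39123 = -39136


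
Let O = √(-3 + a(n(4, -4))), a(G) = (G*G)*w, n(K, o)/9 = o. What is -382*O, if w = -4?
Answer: -382*I*√5187 ≈ -27512.0*I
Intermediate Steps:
n(K, o) = 9*o
a(G) = -4*G² (a(G) = (G*G)*(-4) = G²*(-4) = -4*G²)
O = I*√5187 (O = √(-3 - 4*(9*(-4))²) = √(-3 - 4*(-36)²) = √(-3 - 4*1296) = √(-3 - 5184) = √(-5187) = I*√5187 ≈ 72.021*I)
-382*O = -382*I*√5187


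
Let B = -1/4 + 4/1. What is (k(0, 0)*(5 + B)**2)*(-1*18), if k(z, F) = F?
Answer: 0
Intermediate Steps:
B = 15/4 (B = -1*1/4 + 4*1 = -1/4 + 4 = 15/4 ≈ 3.7500)
(k(0, 0)*(5 + B)**2)*(-1*18) = (0*(5 + 15/4)**2)*(-1*18) = (0*(35/4)**2)*(-18) = (0*(1225/16))*(-18) = 0*(-18) = 0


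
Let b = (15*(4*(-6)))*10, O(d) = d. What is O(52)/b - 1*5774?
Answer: -5196613/900 ≈ -5774.0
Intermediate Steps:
b = -3600 (b = (15*(-24))*10 = -360*10 = -3600)
O(52)/b - 1*5774 = 52/(-3600) - 1*5774 = 52*(-1/3600) - 5774 = -13/900 - 5774 = -5196613/900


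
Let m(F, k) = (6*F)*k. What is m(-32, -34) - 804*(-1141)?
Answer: 923892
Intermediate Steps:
m(F, k) = 6*F*k
m(-32, -34) - 804*(-1141) = 6*(-32)*(-34) - 804*(-1141) = 6528 + 917364 = 923892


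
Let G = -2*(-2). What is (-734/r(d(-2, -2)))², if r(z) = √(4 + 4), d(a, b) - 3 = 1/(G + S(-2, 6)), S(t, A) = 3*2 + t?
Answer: 134689/2 ≈ 67345.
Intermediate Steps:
S(t, A) = 6 + t
G = 4
d(a, b) = 25/8 (d(a, b) = 3 + 1/(4 + (6 - 2)) = 3 + 1/(4 + 4) = 3 + 1/8 = 3 + ⅛ = 25/8)
r(z) = 2*√2 (r(z) = √8 = 2*√2)
(-734/r(d(-2, -2)))² = (-734*√2/4)² = (-367*√2/2)² = 134689/2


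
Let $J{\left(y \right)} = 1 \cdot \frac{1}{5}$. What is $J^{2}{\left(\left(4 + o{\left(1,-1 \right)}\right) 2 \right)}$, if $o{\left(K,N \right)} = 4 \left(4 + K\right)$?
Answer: $\frac{1}{25} \approx 0.04$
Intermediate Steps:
$o{\left(K,N \right)} = 16 + 4 K$
$J{\left(y \right)} = \frac{1}{5}$ ($J{\left(y \right)} = 1 \cdot \frac{1}{5} = \frac{1}{5}$)
$J^{2}{\left(\left(4 + o{\left(1,-1 \right)}\right) 2 \right)} = \left(\frac{1}{5}\right)^{2} = \frac{1}{25}$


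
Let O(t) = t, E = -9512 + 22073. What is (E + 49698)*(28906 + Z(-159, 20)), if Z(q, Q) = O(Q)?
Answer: 1800903834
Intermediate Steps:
E = 12561
Z(q, Q) = Q
(E + 49698)*(28906 + Z(-159, 20)) = (12561 + 49698)*(28906 + 20) = 62259*28926 = 1800903834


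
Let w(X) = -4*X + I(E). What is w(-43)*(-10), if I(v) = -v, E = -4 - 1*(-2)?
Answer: -1740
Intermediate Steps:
E = -2 (E = -4 + 2 = -2)
w(X) = 2 - 4*X (w(X) = -4*X - 1*(-2) = -4*X + 2 = 2 - 4*X)
w(-43)*(-10) = (2 - 4*(-43))*(-10) = (2 + 172)*(-10) = 174*(-10) = -1740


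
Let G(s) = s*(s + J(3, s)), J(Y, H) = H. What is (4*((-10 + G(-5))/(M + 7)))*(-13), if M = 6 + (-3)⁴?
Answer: -1040/47 ≈ -22.128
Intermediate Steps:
M = 87 (M = 6 + 81 = 87)
G(s) = 2*s² (G(s) = s*(s + s) = s*(2*s) = 2*s²)
(4*((-10 + G(-5))/(M + 7)))*(-13) = (4*((-10 + 2*(-5)²)/(87 + 7)))*(-13) = (4*((-10 + 2*25)/94))*(-13) = (4*((-10 + 50)*(1/94)))*(-13) = (4*(40*(1/94)))*(-13) = (4*(20/47))*(-13) = (80/47)*(-13) = -1040/47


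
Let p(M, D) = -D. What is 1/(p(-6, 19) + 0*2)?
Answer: -1/19 ≈ -0.052632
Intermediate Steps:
1/(p(-6, 19) + 0*2) = 1/(-1*19 + 0*2) = 1/(-19 + 0) = 1/(-19) = -1/19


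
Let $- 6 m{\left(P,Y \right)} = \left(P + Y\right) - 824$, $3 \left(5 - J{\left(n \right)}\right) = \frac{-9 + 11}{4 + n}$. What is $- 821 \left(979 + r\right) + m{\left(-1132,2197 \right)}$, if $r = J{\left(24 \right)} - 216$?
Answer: $- \frac{13241521}{21} \approx -6.3055 \cdot 10^{5}$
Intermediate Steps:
$J{\left(n \right)} = 5 - \frac{2}{3 \left(4 + n\right)}$ ($J{\left(n \right)} = 5 - \frac{\left(-9 + 11\right) \frac{1}{4 + n}}{3} = 5 - \frac{2 \frac{1}{4 + n}}{3} = 5 - \frac{2}{3 \left(4 + n\right)}$)
$m{\left(P,Y \right)} = \frac{412}{3} - \frac{P}{6} - \frac{Y}{6}$ ($m{\left(P,Y \right)} = - \frac{\left(P + Y\right) - 824}{6} = - \frac{-824 + P + Y}{6} = \frac{412}{3} - \frac{P}{6} - \frac{Y}{6}$)
$r = - \frac{8863}{42}$ ($r = \frac{58 + 15 \cdot 24}{3 \left(4 + 24\right)} - 216 = \frac{58 + 360}{3 \cdot 28} - 216 = \frac{1}{3} \cdot \frac{1}{28} \cdot 418 - 216 = \frac{209}{42} - 216 = - \frac{8863}{42} \approx -211.02$)
$- 821 \left(979 + r\right) + m{\left(-1132,2197 \right)} = - 821 \left(979 - \frac{8863}{42}\right) - \frac{241}{6} = \left(-821\right) \frac{32255}{42} + \left(\frac{412}{3} + \frac{566}{3} - \frac{2197}{6}\right) = - \frac{26481355}{42} - \frac{241}{6} = - \frac{13241521}{21}$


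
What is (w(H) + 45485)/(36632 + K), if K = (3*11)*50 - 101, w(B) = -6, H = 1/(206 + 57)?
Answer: 511/429 ≈ 1.1911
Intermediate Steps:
H = 1/263 ≈ 0.0038023
K = 1549 (K = 33*50 - 101 = 1650 - 101 = 1549)
(w(H) + 45485)/(36632 + K) = (-6 + 45485)/(36632 + 1549) = 45479/38181 = 45479*(1/38181) = 511/429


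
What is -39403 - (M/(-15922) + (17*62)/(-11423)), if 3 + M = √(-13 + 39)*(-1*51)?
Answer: -7166482919899/181877006 - 51*√26/15922 ≈ -39403.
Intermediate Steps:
M = -3 - 51*√26 (M = -3 + √(-13 + 39)*(-1*51) = -3 + √26*(-51) = -3 - 51*√26 ≈ -263.05)
-39403 - (M/(-15922) + (17*62)/(-11423)) = -39403 - ((-3 - 51*√26)/(-15922) + (17*62)/(-11423)) = -39403 - ((-3 - 51*√26)*(-1/15922) + 1054*(-1/11423)) = -39403 - ((3/15922 + 51*√26/15922) - 1054/11423) = -39403 - (-16747519/181877006 + 51*√26/15922) = -39403 + (16747519/181877006 - 51*√26/15922) = -7166482919899/181877006 - 51*√26/15922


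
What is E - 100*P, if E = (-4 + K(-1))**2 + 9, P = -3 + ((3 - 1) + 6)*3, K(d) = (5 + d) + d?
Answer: -2090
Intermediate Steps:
K(d) = 5 + 2*d
P = 21 (P = -3 + (2 + 6)*3 = -3 + 8*3 = -3 + 24 = 21)
E = 10 (E = (-4 + (5 + 2*(-1)))**2 + 9 = (-4 + (5 - 2))**2 + 9 = (-4 + 3)**2 + 9 = (-1)**2 + 9 = 1 + 9 = 10)
E - 100*P = 10 - 100*21 = 10 - 2100 = -2090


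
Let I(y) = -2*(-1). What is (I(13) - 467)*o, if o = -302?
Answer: 140430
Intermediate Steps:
I(y) = 2
(I(13) - 467)*o = (2 - 467)*(-302) = -465*(-302) = 140430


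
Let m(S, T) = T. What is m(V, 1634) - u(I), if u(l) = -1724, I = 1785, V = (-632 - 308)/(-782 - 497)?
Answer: 3358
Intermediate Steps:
V = 940/1279 (V = -940/(-1279) = -940*(-1/1279) = 940/1279 ≈ 0.73495)
m(V, 1634) - u(I) = 1634 - 1*(-1724) = 1634 + 1724 = 3358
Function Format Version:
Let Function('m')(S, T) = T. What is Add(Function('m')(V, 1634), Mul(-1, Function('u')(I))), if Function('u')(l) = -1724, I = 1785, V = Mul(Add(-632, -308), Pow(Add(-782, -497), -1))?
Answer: 3358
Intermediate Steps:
V = Rational(940, 1279) (V = Mul(-940, Pow(-1279, -1)) = Mul(-940, Rational(-1, 1279)) = Rational(940, 1279) ≈ 0.73495)
Add(Function('m')(V, 1634), Mul(-1, Function('u')(I))) = Add(1634, Mul(-1, -1724)) = Add(1634, 1724) = 3358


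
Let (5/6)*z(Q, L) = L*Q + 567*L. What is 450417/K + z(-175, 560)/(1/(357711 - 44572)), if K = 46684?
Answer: 350080463801331/4244 ≈ 8.2488e+10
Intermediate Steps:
z(Q, L) = 3402*L/5 + 6*L*Q/5 (z(Q, L) = 6*(L*Q + 567*L)/5 = 6*(567*L + L*Q)/5 = 3402*L/5 + 6*L*Q/5)
450417/K + z(-175, 560)/(1/(357711 - 44572)) = 450417/46684 + ((6/5)*560*(567 - 175))/(1/(357711 - 44572)) = 450417*(1/46684) + ((6/5)*560*392)/(1/313139) = 40947/4244 + 263424/(1/313139) = 40947/4244 + 263424*313139 = 40947/4244 + 82488327936 = 350080463801331/4244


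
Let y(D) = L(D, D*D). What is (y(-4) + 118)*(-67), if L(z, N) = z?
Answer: -7638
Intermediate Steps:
y(D) = D
(y(-4) + 118)*(-67) = (-4 + 118)*(-67) = 114*(-67) = -7638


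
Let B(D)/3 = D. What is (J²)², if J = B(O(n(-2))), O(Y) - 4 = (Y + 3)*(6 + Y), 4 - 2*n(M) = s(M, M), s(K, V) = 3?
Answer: 10617447681/256 ≈ 4.1474e+7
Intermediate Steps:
n(M) = ½ (n(M) = 2 - ½*3 = 2 - 3/2 = ½)
O(Y) = 4 + (3 + Y)*(6 + Y) (O(Y) = 4 + (Y + 3)*(6 + Y) = 4 + (3 + Y)*(6 + Y))
B(D) = 3*D
J = 321/4 (J = 3*(22 + (½)² + 9*(½)) = 3*(22 + ¼ + 9/2) = 3*(107/4) = 321/4 ≈ 80.250)
(J²)² = ((321/4)²)² = (103041/16)² = 10617447681/256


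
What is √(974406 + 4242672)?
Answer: √5217078 ≈ 2284.1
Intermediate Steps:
√(974406 + 4242672) = √5217078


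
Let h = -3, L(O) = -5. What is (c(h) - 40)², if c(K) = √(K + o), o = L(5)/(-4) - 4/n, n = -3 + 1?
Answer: 6241/4 ≈ 1560.3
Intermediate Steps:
n = -2
o = 13/4 (o = -5/(-4) - 4/(-2) = -5*(-¼) - 4*(-½) = 5/4 + 2 = 13/4 ≈ 3.2500)
c(K) = √(13/4 + K) (c(K) = √(K + 13/4) = √(13/4 + K))
(c(h) - 40)² = (√(13 + 4*(-3))/2 - 40)² = (√(13 - 12)/2 - 40)² = (√1/2 - 40)² = ((½)*1 - 40)² = (½ - 40)² = (-79/2)² = 6241/4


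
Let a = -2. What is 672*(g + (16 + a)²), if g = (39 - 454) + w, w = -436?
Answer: -440160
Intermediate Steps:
g = -851 (g = (39 - 454) - 436 = -415 - 436 = -851)
672*(g + (16 + a)²) = 672*(-851 + (16 - 2)²) = 672*(-851 + 14²) = 672*(-851 + 196) = 672*(-655) = -440160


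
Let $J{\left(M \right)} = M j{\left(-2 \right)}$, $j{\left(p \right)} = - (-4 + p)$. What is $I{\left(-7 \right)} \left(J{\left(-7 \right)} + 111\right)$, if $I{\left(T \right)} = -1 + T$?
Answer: $-552$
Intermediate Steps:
$j{\left(p \right)} = 4 - p$
$J{\left(M \right)} = 6 M$ ($J{\left(M \right)} = M \left(4 - -2\right) = M \left(4 + 2\right) = M 6 = 6 M$)
$I{\left(-7 \right)} \left(J{\left(-7 \right)} + 111\right) = \left(-1 - 7\right) \left(6 \left(-7\right) + 111\right) = - 8 \left(-42 + 111\right) = \left(-8\right) 69 = -552$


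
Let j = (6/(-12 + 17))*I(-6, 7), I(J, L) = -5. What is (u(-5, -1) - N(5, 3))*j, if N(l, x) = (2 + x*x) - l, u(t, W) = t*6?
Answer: 216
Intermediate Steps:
u(t, W) = 6*t
N(l, x) = 2 + x² - l (N(l, x) = (2 + x²) - l = 2 + x² - l)
j = -6 (j = (6/(-12 + 17))*(-5) = (6/5)*(-5) = -6)
(u(-5, -1) - N(5, 3))*j = (6*(-5) - (2 + 3² - 1*5))*(-6) = (-30 - (2 + 9 - 5))*(-6) = (-30 - 1*6)*(-6) = (-30 - 6)*(-6) = -36*(-6) = 216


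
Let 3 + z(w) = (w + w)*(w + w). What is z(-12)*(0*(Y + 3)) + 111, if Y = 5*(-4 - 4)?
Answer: 111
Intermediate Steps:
z(w) = -3 + 4*w² (z(w) = -3 + (w + w)*(w + w) = -3 + (2*w)*(2*w) = -3 + 4*w²)
Y = -40 (Y = 5*(-8) = -40)
z(-12)*(0*(Y + 3)) + 111 = (-3 + 4*(-12)²)*(0*(-40 + 3)) + 111 = (-3 + 4*144)*(0*(-37)) + 111 = (-3 + 576)*0 + 111 = 573*0 + 111 = 0 + 111 = 111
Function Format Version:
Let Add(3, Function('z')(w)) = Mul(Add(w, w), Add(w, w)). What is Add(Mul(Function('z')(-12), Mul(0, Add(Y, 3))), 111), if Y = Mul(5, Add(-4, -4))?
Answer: 111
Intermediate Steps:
Function('z')(w) = Add(-3, Mul(4, Pow(w, 2))) (Function('z')(w) = Add(-3, Mul(Add(w, w), Add(w, w))) = Add(-3, Mul(Mul(2, w), Mul(2, w))) = Add(-3, Mul(4, Pow(w, 2))))
Y = -40 (Y = Mul(5, -8) = -40)
Add(Mul(Function('z')(-12), Mul(0, Add(Y, 3))), 111) = Add(Mul(Add(-3, Mul(4, Pow(-12, 2))), Mul(0, Add(-40, 3))), 111) = Add(Mul(Add(-3, Mul(4, 144)), Mul(0, -37)), 111) = Add(Mul(Add(-3, 576), 0), 111) = Add(Mul(573, 0), 111) = Add(0, 111) = 111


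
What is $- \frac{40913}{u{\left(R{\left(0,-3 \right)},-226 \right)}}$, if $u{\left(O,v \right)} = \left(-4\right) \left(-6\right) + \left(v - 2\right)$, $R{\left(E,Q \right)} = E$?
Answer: $\frac{40913}{204} \approx 200.55$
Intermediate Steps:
$u{\left(O,v \right)} = 22 + v$ ($u{\left(O,v \right)} = 24 + \left(-2 + v\right) = 22 + v$)
$- \frac{40913}{u{\left(R{\left(0,-3 \right)},-226 \right)}} = - \frac{40913}{22 - 226} = - \frac{40913}{-204} = \left(-40913\right) \left(- \frac{1}{204}\right) = \frac{40913}{204}$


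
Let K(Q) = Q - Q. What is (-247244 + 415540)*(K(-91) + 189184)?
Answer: 31838910464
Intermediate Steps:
K(Q) = 0
(-247244 + 415540)*(K(-91) + 189184) = (-247244 + 415540)*(0 + 189184) = 168296*189184 = 31838910464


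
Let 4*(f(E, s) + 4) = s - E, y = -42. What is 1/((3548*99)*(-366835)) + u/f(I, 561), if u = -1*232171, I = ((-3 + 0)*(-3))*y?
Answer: -119662351890516203/118929959808660 ≈ -1006.2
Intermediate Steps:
I = -378 (I = ((-3 + 0)*(-3))*(-42) = -3*(-3)*(-42) = 9*(-42) = -378)
u = -232171
f(E, s) = -4 - E/4 + s/4 (f(E, s) = -4 + (s - E)/4 = -4 + (-E/4 + s/4) = -4 - E/4 + s/4)
1/((3548*99)*(-366835)) + u/f(I, 561) = 1/((3548*99)*(-366835)) - 232171/(-4 - ¼*(-378) + (¼)*561) = -1/366835/351252 - 232171/(-4 + 189/2 + 561/4) = (1/351252)*(-1/366835) - 232171/923/4 = -1/128851527420 - 232171*4/923 = -1/128851527420 - 928684/923 = -119662351890516203/118929959808660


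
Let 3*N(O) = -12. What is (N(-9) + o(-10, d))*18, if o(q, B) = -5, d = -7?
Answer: -162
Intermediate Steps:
N(O) = -4 (N(O) = (⅓)*(-12) = -4)
(N(-9) + o(-10, d))*18 = (-4 - 5)*18 = -9*18 = -162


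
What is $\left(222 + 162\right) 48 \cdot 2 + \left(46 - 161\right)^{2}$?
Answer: $50089$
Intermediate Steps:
$\left(222 + 162\right) 48 \cdot 2 + \left(46 - 161\right)^{2} = 384 \cdot 96 + \left(-115\right)^{2} = 36864 + 13225 = 50089$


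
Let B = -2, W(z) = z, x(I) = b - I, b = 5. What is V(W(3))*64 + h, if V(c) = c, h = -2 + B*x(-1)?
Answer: 178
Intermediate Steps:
x(I) = 5 - I
h = -14 (h = -2 - 2*(5 - 1*(-1)) = -2 - 2*(5 + 1) = -2 - 2*6 = -2 - 12 = -14)
V(W(3))*64 + h = 3*64 - 14 = 192 - 14 = 178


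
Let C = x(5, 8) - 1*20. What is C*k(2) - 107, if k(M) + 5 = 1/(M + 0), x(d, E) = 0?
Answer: -17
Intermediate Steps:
k(M) = -5 + 1/M (k(M) = -5 + 1/(M + 0) = -5 + 1/M)
C = -20 (C = 0 - 1*20 = 0 - 20 = -20)
C*k(2) - 107 = -20*(-5 + 1/2) - 107 = -20*(-9/2) - 107 = 90 - 107 = -17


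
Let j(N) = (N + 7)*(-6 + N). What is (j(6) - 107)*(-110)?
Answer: 11770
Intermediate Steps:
j(N) = (-6 + N)*(7 + N) (j(N) = (7 + N)*(-6 + N) = (-6 + N)*(7 + N))
(j(6) - 107)*(-110) = ((-42 + 6 + 6²) - 107)*(-110) = ((-42 + 6 + 36) - 107)*(-110) = (0 - 107)*(-110) = -107*(-110) = 11770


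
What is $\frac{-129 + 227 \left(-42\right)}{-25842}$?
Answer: $\frac{3221}{8614} \approx 0.37393$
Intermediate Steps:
$\frac{-129 + 227 \left(-42\right)}{-25842} = \left(-129 - 9534\right) \left(- \frac{1}{25842}\right) = \left(-9663\right) \left(- \frac{1}{25842}\right) = \frac{3221}{8614}$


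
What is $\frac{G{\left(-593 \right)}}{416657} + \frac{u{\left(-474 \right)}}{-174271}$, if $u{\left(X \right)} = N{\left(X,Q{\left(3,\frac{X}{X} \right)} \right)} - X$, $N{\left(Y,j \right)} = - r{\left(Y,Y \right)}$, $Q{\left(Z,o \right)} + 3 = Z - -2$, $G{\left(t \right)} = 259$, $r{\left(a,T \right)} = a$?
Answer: $- \frac{9455531}{1962465731} \approx -0.0048182$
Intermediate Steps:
$Q{\left(Z,o \right)} = -1 + Z$ ($Q{\left(Z,o \right)} = -3 + \left(Z - -2\right) = -3 + \left(Z + 2\right) = -3 + \left(2 + Z\right) = -1 + Z$)
$N{\left(Y,j \right)} = - Y$
$u{\left(X \right)} = - 2 X$ ($u{\left(X \right)} = - X - X = - 2 X$)
$\frac{G{\left(-593 \right)}}{416657} + \frac{u{\left(-474 \right)}}{-174271} = \frac{259}{416657} + \frac{\left(-2\right) \left(-474\right)}{-174271} = 259 \cdot \frac{1}{416657} + 948 \left(- \frac{1}{174271}\right) = \frac{7}{11261} - \frac{948}{174271} = - \frac{9455531}{1962465731}$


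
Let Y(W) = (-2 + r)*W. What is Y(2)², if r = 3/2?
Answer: 1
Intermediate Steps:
r = 3/2 (r = 3*(½) = 3/2 ≈ 1.5000)
Y(W) = -W/2 (Y(W) = (-2 + 3/2)*W = -W/2)
Y(2)² = (-½*2)² = (-1)² = 1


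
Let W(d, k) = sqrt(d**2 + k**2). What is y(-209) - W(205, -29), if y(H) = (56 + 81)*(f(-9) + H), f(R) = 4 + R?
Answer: -29318 - sqrt(42866) ≈ -29525.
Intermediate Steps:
y(H) = -685 + 137*H (y(H) = (56 + 81)*((4 - 9) + H) = 137*(-5 + H) = -685 + 137*H)
y(-209) - W(205, -29) = (-685 + 137*(-209)) - sqrt(205**2 + (-29)**2) = (-685 - 28633) - sqrt(42025 + 841) = -29318 - sqrt(42866)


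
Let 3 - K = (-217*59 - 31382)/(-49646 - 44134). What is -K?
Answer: -47431/18756 ≈ -2.5288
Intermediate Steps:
K = 47431/18756 (K = 3 - (-217*59 - 31382)/(-49646 - 44134) = 3 - (-12803 - 31382)/(-93780) = 3 - (-44185)*(-1)/93780 = 3 - 1*8837/18756 = 3 - 8837/18756 = 47431/18756 ≈ 2.5288)
-K = -1*47431/18756 = -47431/18756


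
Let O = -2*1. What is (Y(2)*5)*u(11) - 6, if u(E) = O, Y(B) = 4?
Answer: -46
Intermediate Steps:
O = -2
u(E) = -2
(Y(2)*5)*u(11) - 6 = (4*5)*(-2) - 6 = 20*(-2) - 6 = -40 - 6 = -46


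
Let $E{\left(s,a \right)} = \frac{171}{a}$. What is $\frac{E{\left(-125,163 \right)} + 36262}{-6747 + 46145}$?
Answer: $\frac{5910877}{6421874} \approx 0.92043$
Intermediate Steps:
$\frac{E{\left(-125,163 \right)} + 36262}{-6747 + 46145} = \frac{\frac{171}{163} + 36262}{-6747 + 46145} = \frac{171 \cdot \frac{1}{163} + 36262}{39398} = \left(\frac{171}{163} + 36262\right) \frac{1}{39398} = \frac{5910877}{163} \cdot \frac{1}{39398} = \frac{5910877}{6421874}$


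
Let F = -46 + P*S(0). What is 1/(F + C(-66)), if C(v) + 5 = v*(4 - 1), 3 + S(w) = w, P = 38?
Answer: -1/363 ≈ -0.0027548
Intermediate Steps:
S(w) = -3 + w
C(v) = -5 + 3*v (C(v) = -5 + v*(4 - 1) = -5 + v*3 = -5 + 3*v)
F = -160 (F = -46 + 38*(-3 + 0) = -46 + 38*(-3) = -46 - 114 = -160)
1/(F + C(-66)) = 1/(-160 + (-5 + 3*(-66))) = 1/(-160 + (-5 - 198)) = 1/(-160 - 203) = 1/(-363) = -1/363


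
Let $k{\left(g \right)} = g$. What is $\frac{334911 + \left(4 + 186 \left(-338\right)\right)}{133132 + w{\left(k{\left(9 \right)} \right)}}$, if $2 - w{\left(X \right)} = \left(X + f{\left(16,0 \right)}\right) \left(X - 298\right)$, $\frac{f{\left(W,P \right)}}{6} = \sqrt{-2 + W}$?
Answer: $\frac{12308766515}{6127298547} - \frac{157243166 \sqrt{14}}{6127298547} \approx 1.9128$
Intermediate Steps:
$f{\left(W,P \right)} = 6 \sqrt{-2 + W}$
$w{\left(X \right)} = 2 - \left(-298 + X\right) \left(X + 6 \sqrt{14}\right)$ ($w{\left(X \right)} = 2 - \left(X + 6 \sqrt{-2 + 16}\right) \left(X - 298\right) = 2 - \left(X + 6 \sqrt{14}\right) \left(-298 + X\right) = 2 - \left(-298 + X\right) \left(X + 6 \sqrt{14}\right)$)
$\frac{334911 + \left(4 + 186 \left(-338\right)\right)}{133132 + w{\left(k{\left(9 \right)} \right)}} = \frac{334911 + \left(4 + 186 \left(-338\right)\right)}{133132 + \left(2 - 9^{2} + 298 \cdot 9 + 1788 \sqrt{14} - 54 \sqrt{14}\right)} = \frac{334911 + \left(4 - 62868\right)}{133132 + \left(2 - 81 + 2682 + 1788 \sqrt{14} - 54 \sqrt{14}\right)} = \frac{334911 - 62864}{133132 + \left(2 - 81 + 2682 + 1788 \sqrt{14} - 54 \sqrt{14}\right)} = \frac{272047}{133132 + \left(2603 + 1734 \sqrt{14}\right)} = \frac{272047}{135735 + 1734 \sqrt{14}}$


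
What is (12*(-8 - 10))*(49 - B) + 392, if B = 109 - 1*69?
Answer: -1552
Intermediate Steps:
B = 40 (B = 109 - 69 = 40)
(12*(-8 - 10))*(49 - B) + 392 = (12*(-8 - 10))*(49 - 1*40) + 392 = (12*(-18))*(49 - 40) + 392 = -216*9 + 392 = -1944 + 392 = -1552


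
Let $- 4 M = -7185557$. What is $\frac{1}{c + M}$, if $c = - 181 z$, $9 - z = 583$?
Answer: $\frac{4}{7601133} \approx 5.2624 \cdot 10^{-7}$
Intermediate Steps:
$z = -574$ ($z = 9 - 583 = -574$)
$M = \frac{7185557}{4}$ ($M = \left(- \frac{1}{4}\right) \left(-7185557\right) = \frac{7185557}{4} \approx 1.7964 \cdot 10^{6}$)
$c = 103894$ ($c = \left(-181\right) \left(-574\right) = 103894$)
$\frac{1}{c + M} = \frac{1}{103894 + \frac{7185557}{4}} = \frac{1}{\frac{7601133}{4}} = \frac{4}{7601133}$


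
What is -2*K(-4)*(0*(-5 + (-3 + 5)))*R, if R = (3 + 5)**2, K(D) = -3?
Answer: 0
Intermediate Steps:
R = 64 (R = 8**2 = 64)
-2*K(-4)*(0*(-5 + (-3 + 5)))*R = -2*(-0*(-5 + (-3 + 5)))*64 = -2*(-0*(-5 + 2))*64 = -2*(-0*(-3))*64 = -2*(-3*0)*64 = -0*64 = -2*0 = 0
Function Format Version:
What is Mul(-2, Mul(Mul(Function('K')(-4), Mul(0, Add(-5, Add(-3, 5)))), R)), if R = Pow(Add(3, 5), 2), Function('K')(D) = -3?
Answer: 0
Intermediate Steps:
R = 64 (R = Pow(8, 2) = 64)
Mul(-2, Mul(Mul(Function('K')(-4), Mul(0, Add(-5, Add(-3, 5)))), R)) = Mul(-2, Mul(Mul(-3, Mul(0, Add(-5, Add(-3, 5)))), 64)) = Mul(-2, Mul(Mul(-3, Mul(0, Add(-5, 2))), 64)) = Mul(-2, Mul(Mul(-3, Mul(0, -3)), 64)) = Mul(-2, Mul(Mul(-3, 0), 64)) = Mul(-2, Mul(0, 64)) = Mul(-2, 0) = 0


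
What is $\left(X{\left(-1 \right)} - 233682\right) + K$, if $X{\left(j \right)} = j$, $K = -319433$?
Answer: $-553116$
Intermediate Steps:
$\left(X{\left(-1 \right)} - 233682\right) + K = \left(-1 - 233682\right) - 319433 = -233683 - 319433 = -553116$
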